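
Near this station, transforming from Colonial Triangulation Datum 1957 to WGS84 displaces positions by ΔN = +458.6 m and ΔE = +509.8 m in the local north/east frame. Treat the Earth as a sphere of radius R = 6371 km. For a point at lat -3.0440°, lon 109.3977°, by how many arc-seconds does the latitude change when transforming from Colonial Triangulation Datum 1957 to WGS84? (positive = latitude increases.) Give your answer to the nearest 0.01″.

Δφ = 14.85″

On a sphere of radius R, 1 rad of latitude = R, so Δφ = ΔN / R = 458.6 / 6371000 = 7.1982e-05 rad = 14.847″.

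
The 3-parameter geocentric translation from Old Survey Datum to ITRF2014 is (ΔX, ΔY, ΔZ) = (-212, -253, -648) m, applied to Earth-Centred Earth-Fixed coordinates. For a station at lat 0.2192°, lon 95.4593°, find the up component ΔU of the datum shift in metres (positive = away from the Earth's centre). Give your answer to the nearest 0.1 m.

ΔU = -234.2 m

At φ = 0.2192°, λ = 95.4593°: sin φ = 0.003826, cos φ = 0.999993, sin λ = 0.995464, cos λ = -0.095139.
ΔU = cos φ cos λ·ΔX + cos φ sin λ·ΔY + sin φ·ΔZ = (0.999993)(-0.095139)(-212) + (0.999993)(0.995464)(-253) + (0.003826)(-648) = -234.16 m.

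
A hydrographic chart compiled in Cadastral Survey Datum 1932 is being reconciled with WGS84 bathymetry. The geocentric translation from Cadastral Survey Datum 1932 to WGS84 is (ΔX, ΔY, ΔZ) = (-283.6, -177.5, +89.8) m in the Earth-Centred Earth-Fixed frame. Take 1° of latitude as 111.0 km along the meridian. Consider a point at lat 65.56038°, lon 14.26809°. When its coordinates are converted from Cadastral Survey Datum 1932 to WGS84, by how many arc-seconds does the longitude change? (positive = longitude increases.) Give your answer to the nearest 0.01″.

sin φ = 0.910398, cos φ = 0.413734, sin λ = 0.246459, cos λ = 0.969153.
East component: ΔE = −sin λ·ΔX + cos λ·ΔY = −(0.246459)(-283.6) + (0.969153)(-177.5) = -102.13 m.
1° of latitude spans 111000 m; at latitude φ, 1° of longitude spans that × cos φ = 45924.5 m, so Δλ = -102.13 / 45924.5 × 3600 = -8.006″.

Δλ = -8.01″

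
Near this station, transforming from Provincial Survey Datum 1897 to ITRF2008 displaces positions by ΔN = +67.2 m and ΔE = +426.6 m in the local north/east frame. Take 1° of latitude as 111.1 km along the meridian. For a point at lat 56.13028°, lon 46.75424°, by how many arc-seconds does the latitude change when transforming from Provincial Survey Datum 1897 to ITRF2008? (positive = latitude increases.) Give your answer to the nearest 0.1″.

Δφ = 2.2″

1° of latitude = 111.1 km, so Δφ = 67.2 / 111100 = 0.0006049° = 2.177″.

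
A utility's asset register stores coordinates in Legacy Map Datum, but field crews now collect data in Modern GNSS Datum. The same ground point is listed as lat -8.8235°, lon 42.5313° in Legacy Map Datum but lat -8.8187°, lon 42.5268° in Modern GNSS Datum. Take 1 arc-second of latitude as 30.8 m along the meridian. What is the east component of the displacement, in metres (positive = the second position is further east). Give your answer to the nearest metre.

Δφ = -8.8187° − -8.8235° = +0.0048°; Δλ = 42.5268° − 42.5313° = -0.0045°.
1° of latitude = 3600 × 30.80 = 110880 m.
ΔN = Δφ × 110880 = 532.2 m; ΔE = Δλ × 110880 × cos(-8.8235°) = -0.0045 × 110880 × 0.988166 = -493.1 m.

ΔE = -493 m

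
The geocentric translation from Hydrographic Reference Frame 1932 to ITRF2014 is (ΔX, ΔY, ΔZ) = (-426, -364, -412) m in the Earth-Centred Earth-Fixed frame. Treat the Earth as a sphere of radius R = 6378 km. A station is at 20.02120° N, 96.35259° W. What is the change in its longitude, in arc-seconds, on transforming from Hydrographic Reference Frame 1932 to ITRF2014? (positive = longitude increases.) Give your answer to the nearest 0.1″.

Δλ = -13.2″

sin φ = 0.342368, cos φ = 0.939566, sin λ = -0.993860, cos λ = -0.110647.
East component: ΔE = −sin λ·ΔX + cos λ·ΔY = −(-0.993860)(-426) + (-0.110647)(-364) = -383.11 m.
1° of latitude spans πR/180 = 111317 m; at latitude φ, 1° of longitude spans that × cos φ = 104589.8 m, so Δλ = -383.11 / 104589.8 × 3600 = -13.187″.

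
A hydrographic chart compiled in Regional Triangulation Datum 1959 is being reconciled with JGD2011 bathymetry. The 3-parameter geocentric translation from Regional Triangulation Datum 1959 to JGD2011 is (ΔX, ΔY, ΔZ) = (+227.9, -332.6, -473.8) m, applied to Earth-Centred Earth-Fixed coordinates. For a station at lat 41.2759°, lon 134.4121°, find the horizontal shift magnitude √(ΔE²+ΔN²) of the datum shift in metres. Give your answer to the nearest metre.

At φ = 41.2759°, λ = 134.4121°: sin φ = 0.659686, cos φ = 0.751542, sin λ = 0.714325, cos λ = -0.699814.
ΔE = −sin λ·ΔX + cos λ·ΔY = −(0.714325)·(227.9) + (-0.699814)·(-332.6) = 69.96 m.
ΔN = −sin φ cos λ·ΔX − sin φ sin λ·ΔY + cos φ·ΔZ = −(0.659686)(-0.699814)(227.9) − (0.659686)(0.714325)(-332.6) + (0.751542)(-473.8) = -94.14 m.
Horizontal magnitude = √(ΔE² + ΔN²) = √(69.96² + (-94.14)²) = 117.29 m.

117 m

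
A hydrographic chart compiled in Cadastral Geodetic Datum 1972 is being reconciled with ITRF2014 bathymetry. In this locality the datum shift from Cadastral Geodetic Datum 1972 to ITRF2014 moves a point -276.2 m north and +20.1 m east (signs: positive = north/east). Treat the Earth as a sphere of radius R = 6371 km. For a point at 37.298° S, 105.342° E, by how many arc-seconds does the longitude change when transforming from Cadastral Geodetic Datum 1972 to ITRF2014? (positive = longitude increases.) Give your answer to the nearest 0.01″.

At latitude -37.298°, cos φ = 0.795495.
One radian of longitude at latitude φ spans R cos φ, so Δλ = ΔE / (R cos φ) = 20.1 / (6371000 × 0.795495) = 3.9660e-06 rad = 0.818″.

Δλ = 0.82″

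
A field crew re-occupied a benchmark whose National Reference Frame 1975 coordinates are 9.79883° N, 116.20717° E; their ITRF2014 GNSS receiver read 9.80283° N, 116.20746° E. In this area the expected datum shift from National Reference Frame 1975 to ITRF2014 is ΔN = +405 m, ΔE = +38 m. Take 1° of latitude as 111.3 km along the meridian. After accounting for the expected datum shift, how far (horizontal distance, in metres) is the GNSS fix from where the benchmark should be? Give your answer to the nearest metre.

Observed coordinate differences: Δφ = +0.00400°, Δλ = +0.00029°.
Converting to metres (1° lat = 111300 m, cos φ = 0.985411): observed ΔN = 445.2 m, observed ΔE = 31.8 m.
Subtracting the expected shift leaves a residual of 445.2 − (405) = 40.2 m north and 31.8 − (38) = -6.2 m east.
Residual distance = √(40.2² + (-6.2)²) = 40.7 m.

41 m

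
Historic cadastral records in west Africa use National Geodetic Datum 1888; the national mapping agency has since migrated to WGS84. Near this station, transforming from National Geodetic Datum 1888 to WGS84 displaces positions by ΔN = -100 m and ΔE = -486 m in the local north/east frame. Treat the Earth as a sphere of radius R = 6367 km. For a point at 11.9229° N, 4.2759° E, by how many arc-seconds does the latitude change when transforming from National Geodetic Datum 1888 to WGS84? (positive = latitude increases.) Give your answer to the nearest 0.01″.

On a sphere of radius R, 1 rad of latitude = R, so Δφ = ΔN / R = -100.0 / 6367000 = -1.5706e-05 rad = -3.240″.

Δφ = -3.24″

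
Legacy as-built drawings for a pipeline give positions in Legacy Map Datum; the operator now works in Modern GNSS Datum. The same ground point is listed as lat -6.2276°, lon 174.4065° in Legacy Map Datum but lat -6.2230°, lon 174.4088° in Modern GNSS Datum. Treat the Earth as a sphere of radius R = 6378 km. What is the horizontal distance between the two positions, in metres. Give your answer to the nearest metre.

Δφ = -6.2230° − -6.2276° = +0.0046°; Δλ = 174.4088° − 174.4065° = +0.0023°.
1° along a meridian = πR/180 = 111317 m.
ΔN = Δφ × 111317 = 512.1 m; ΔE = Δλ × 111317 × cos(-6.2276°) = +0.0023 × 111317 × 0.994099 = 254.5 m.
Distance = √(ΔE² + ΔN²) = √(254.5² + 512.1²) = 571.8 m.

572 m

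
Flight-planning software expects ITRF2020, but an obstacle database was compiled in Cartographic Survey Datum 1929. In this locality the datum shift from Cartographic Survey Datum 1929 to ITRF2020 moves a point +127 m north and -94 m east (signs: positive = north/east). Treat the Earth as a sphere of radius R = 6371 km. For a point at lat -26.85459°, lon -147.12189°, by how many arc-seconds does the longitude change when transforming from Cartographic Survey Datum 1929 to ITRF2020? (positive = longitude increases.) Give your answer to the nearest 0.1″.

Δλ = -3.4″

At latitude -26.85459°, cos φ = 0.892156.
One radian of longitude at latitude φ spans R cos φ, so Δλ = ΔE / (R cos φ) = -94.0 / (6371000 × 0.892156) = -1.6538e-05 rad = -3.411″.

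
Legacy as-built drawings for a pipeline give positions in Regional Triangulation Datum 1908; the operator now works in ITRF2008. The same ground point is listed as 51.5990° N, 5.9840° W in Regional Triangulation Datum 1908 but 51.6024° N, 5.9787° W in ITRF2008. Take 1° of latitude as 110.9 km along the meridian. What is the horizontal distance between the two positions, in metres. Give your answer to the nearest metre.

525 m

Δφ = 51.6024° − 51.5990° = +0.0034°; Δλ = -5.9787° − -5.9840° = +0.0053°.
ΔN = Δφ × 110900 = 377.1 m; ΔE = Δλ × 110900 × cos(51.5990°) = +0.0053 × 110900 × 0.621161 = 365.1 m.
Distance = √(ΔE² + ΔN²) = √(365.1² + 377.1²) = 524.9 m.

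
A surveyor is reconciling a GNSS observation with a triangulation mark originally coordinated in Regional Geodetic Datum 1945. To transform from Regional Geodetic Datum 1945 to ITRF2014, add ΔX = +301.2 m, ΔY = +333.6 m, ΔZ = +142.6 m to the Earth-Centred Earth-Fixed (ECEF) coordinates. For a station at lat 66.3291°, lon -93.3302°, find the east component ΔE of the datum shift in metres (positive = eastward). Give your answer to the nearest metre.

At φ = 66.3291°, λ = -93.3302°: sin φ = 0.915867, cos φ = 0.401483, sin λ = -0.998311, cos λ = -0.058090.
ΔE = −sin λ·ΔX + cos λ·ΔY = −(-0.998311)·(301.2) + (-0.058090)·(333.6) = 281.31 m.

ΔE = 281 m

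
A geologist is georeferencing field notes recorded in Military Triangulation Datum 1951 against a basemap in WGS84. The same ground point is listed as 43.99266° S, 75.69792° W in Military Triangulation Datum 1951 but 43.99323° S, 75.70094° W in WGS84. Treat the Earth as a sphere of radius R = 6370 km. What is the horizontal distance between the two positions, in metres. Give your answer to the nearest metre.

250 m

Δφ = -43.99323° − -43.99266° = -0.00057°; Δλ = -75.70094° − -75.69792° = -0.00302°.
1° along a meridian = πR/180 = 111177 m.
ΔN = Δφ × 111177 = -63.4 m; ΔE = Δλ × 111177 × cos(-43.99266°) = -0.00302 × 111177 × 0.719429 = -241.6 m.
Distance = √(ΔE² + ΔN²) = √((-241.6)² + (-63.4)²) = 249.7 m.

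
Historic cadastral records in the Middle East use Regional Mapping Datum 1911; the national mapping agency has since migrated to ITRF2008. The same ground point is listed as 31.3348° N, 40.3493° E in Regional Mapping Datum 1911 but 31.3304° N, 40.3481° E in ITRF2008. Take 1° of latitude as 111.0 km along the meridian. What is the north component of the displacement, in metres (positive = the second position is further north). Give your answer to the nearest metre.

Δφ = 31.3304° − 31.3348° = -0.0044°; Δλ = 40.3481° − 40.3493° = -0.0012°.
ΔN = Δφ × 111000 = -488.4 m; ΔE = Δλ × 111000 × cos(31.3348°) = -0.0012 × 111000 × 0.854143 = -113.8 m.

ΔN = -488 m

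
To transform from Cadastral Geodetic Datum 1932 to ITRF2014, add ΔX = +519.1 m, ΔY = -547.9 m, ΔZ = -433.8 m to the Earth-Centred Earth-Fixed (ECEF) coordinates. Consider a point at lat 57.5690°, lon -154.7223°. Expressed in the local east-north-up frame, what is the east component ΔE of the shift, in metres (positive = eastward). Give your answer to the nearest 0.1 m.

The local east axis at (φ, λ) is (−sin λ, cos λ, 0), so ΔE = −sin(-154.7223°)·519.1 + cos(-154.7223°)·(-547.9) = 717.10 m.

ΔE = 717.1 m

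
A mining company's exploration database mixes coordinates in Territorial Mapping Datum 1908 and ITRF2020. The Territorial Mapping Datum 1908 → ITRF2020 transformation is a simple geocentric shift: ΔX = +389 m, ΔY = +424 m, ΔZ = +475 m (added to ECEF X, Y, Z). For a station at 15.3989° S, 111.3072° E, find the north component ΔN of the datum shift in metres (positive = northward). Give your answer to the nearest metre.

ΔN = 525 m

At φ = -15.3989°, λ = 111.3072°: sin φ = -0.265538, cos φ = 0.964101, sin λ = 0.931646, cos λ = -0.363368.
ΔN = −sin φ cos λ·ΔX − sin φ sin λ·ΔY + cos φ·ΔZ = −(-0.265538)(-0.363368)(389) − (-0.265538)(0.931646)(424) + (0.964101)(475) = 525.31 m.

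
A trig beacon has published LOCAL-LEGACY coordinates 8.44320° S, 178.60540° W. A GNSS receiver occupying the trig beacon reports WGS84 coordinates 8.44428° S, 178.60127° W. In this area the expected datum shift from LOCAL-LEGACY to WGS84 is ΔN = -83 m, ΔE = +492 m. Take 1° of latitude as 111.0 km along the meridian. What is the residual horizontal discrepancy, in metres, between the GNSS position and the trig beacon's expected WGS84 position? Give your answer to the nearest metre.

Observed coordinate differences: Δφ = -0.00108°, Δλ = +0.00413°.
Converting to metres (1° lat = 111000 m, cos φ = 0.989162): observed ΔN = -119.9 m, observed ΔE = 453.5 m.
Subtracting the expected shift leaves a residual of -119.9 − (-83) = -36.9 m north and 453.5 − (492) = -38.5 m east.
Residual distance = √((-36.9)² + (-38.5)²) = 53.3 m.

53 m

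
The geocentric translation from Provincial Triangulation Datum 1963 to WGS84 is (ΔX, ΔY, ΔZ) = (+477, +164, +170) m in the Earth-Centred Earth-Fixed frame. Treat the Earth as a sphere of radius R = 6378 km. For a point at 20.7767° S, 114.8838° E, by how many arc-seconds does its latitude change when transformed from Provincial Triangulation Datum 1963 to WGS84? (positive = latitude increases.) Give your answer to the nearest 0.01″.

sin φ = -0.354727, cos φ = 0.934970, sin λ = 0.907163, cos λ = -0.420779.
North component: ΔN = −sin φ cos λ·ΔX − sin φ sin λ·ΔY + cos φ·ΔZ = −(-0.354727)(-0.420779)(477) − (-0.354727)(0.907163)(164) + (0.934970)(170) = 140.52 m.
1° of latitude spans πR/180 = 111317 m, so Δφ = 140.52 / 111317 × 3600 = 4.544″.

Δφ = 4.54″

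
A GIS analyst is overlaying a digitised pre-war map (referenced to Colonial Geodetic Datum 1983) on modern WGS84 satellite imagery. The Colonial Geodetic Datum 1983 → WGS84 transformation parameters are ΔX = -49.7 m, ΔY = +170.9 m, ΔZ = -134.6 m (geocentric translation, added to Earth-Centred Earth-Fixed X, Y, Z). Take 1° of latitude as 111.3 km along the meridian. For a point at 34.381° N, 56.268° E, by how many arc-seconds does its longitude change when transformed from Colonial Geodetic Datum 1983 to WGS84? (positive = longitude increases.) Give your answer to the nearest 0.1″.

sin φ = 0.564693, cos φ = 0.825301, sin λ = 0.831644, cos λ = 0.555309.
East component: ΔE = −sin λ·ΔX + cos λ·ΔY = −(0.831644)(-49.7) + (0.555309)(170.9) = 136.24 m.
1° of latitude spans 111300 m; at latitude φ, 1° of longitude spans that × cos φ = 91856.0 m, so Δλ = 136.24 / 91856.0 × 3600 = 5.339″.

Δλ = 5.3″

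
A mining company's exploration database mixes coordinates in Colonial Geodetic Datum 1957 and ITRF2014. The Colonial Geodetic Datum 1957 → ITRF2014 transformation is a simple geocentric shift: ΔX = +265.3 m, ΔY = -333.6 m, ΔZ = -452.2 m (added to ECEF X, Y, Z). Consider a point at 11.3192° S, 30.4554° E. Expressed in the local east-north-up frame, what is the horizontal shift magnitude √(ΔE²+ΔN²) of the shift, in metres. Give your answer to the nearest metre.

604 m

At φ = -11.3192°, λ = 30.4554°: sin φ = -0.196275, cos φ = 0.980549, sin λ = 0.506868, cos λ = 0.862024.
ΔE = −sin λ·ΔX + cos λ·ΔY = −(0.506868)·(265.3) + (0.862024)·(-333.6) = -422.04 m.
ΔN = −sin φ cos λ·ΔX − sin φ sin λ·ΔY + cos φ·ΔZ = −(-0.196275)(0.862024)(265.3) − (-0.196275)(0.506868)(-333.6) + (0.980549)(-452.2) = -431.71 m.
Horizontal magnitude = √(ΔE² + ΔN²) = √((-422.04)² + (-431.71)²) = 603.73 m.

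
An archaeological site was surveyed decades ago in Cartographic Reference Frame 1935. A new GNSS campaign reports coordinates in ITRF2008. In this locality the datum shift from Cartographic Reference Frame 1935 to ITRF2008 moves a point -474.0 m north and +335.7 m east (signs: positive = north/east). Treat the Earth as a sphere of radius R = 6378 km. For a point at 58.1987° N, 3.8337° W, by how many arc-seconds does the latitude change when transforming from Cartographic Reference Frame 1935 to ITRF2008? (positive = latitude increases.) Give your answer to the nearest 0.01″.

On a sphere of radius R, 1 rad of latitude = R, so Δφ = ΔN / R = -474.0 / 6378000 = -7.4318e-05 rad = -15.329″.

Δφ = -15.33″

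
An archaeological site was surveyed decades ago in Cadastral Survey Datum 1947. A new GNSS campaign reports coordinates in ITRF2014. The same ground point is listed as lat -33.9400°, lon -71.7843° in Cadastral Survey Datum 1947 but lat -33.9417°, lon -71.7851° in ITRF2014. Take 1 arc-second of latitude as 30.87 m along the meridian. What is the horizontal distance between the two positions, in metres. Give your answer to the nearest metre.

Δφ = -33.9417° − -33.9400° = -0.0017°; Δλ = -71.7851° − -71.7843° = -0.0008°.
1° of latitude = 3600 × 30.87 = 111132 m.
ΔN = Δφ × 111132 = -188.9 m; ΔE = Δλ × 111132 × cos(-33.9400°) = -0.0008 × 111132 × 0.829623 = -73.8 m.
Distance = √(ΔE² + ΔN²) = √((-73.8)² + (-188.9)²) = 202.8 m.

203 m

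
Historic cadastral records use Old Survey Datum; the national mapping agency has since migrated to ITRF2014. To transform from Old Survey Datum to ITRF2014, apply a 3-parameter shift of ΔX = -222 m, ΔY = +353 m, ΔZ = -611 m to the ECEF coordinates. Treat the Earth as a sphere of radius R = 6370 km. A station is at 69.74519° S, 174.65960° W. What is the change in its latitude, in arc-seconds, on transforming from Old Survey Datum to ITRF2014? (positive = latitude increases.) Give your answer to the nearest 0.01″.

sin φ = -0.938162, cos φ = 0.346196, sin λ = -0.093073, cos λ = -0.995659.
North component: ΔN = −sin φ cos λ·ΔX − sin φ sin λ·ΔY + cos φ·ΔZ = −(-0.938162)(-0.995659)(-222) − (-0.938162)(-0.093073)(353) + (0.346196)(-611) = -34.98 m.
1° of latitude spans πR/180 = 111177 m, so Δφ = -34.98 / 111177 × 3600 = -1.133″.

Δφ = -1.13″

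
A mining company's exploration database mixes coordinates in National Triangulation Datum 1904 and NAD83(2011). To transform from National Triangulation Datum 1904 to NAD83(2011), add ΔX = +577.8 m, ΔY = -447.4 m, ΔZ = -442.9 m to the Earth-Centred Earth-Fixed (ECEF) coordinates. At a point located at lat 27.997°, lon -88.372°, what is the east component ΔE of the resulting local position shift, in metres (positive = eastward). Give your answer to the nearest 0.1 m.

The local east axis at (φ, λ) is (−sin λ, cos λ, 0), so ΔE = −sin(-88.372°)·577.8 + cos(-88.372°)·(-447.4) = 564.86 m.

ΔE = 564.9 m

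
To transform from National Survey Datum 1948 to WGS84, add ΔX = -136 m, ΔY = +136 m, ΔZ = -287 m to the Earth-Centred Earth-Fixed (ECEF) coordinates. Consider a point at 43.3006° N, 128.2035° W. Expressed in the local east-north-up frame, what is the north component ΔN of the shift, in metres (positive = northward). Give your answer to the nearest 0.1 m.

At φ = 43.3006°, λ = -128.2035°: sin φ = 0.685826, cos φ = 0.727766, sin λ = -0.785819, cos λ = -0.618456.
ΔN = −sin φ cos λ·ΔX − sin φ sin λ·ΔY + cos φ·ΔZ = −(0.685826)(-0.618456)(-136) − (0.685826)(-0.785819)(136) + (0.727766)(-287) = -193.26 m.

ΔN = -193.3 m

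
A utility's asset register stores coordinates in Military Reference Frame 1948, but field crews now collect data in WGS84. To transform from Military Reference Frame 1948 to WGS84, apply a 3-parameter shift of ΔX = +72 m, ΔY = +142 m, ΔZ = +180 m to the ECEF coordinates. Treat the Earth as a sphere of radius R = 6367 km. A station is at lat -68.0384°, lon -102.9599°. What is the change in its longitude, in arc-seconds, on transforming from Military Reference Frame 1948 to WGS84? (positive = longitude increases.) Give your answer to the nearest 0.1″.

sin φ = -0.927435, cos φ = 0.373985, sin λ = -0.974527, cos λ = -0.224269.
East component: ΔE = −sin λ·ΔX + cos λ·ΔY = −(-0.974527)(72) + (-0.224269)(142) = 38.32 m.
1° of latitude spans πR/180 = 111125 m; at latitude φ, 1° of longitude spans that × cos φ = 41559.1 m, so Δλ = 38.32 / 41559.1 × 3600 = 3.319″.

Δλ = 3.3″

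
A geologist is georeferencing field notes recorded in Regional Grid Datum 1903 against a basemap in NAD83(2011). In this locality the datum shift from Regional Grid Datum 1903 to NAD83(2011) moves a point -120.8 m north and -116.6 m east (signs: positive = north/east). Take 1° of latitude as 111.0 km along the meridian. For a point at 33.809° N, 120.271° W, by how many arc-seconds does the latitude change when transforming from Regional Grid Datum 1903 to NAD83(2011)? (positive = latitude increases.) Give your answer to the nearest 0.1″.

1° of latitude = 111.0 km, so Δφ = -120.8 / 111000 = -0.0010883° = -3.918″.

Δφ = -3.9″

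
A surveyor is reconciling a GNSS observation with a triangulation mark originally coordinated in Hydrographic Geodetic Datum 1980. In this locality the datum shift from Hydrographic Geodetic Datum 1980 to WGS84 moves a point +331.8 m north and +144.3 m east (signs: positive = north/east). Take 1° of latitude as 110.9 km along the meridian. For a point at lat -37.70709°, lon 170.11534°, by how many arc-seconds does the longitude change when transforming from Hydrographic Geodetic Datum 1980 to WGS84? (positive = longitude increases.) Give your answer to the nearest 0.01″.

At latitude -37.70709°, cos φ = 0.791148.
1° of longitude at this latitude = 110.9 × cos φ = 87.74 km, so Δλ = 144.3 / 87738.3 = 0.0016447° = 5.921″.

Δλ = 5.92″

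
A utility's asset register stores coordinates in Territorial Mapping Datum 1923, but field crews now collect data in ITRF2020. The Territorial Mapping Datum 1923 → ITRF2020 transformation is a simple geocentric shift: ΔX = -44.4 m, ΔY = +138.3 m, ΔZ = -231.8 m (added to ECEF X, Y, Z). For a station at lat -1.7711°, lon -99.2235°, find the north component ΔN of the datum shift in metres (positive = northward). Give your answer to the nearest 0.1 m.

ΔN = -235.7 m

At φ = -1.7711°, λ = -99.2235°: sin φ = -0.030907, cos φ = 0.999522, sin λ = -0.987071, cos λ = -0.160286.
ΔN = −sin φ cos λ·ΔX − sin φ sin λ·ΔY + cos φ·ΔZ = −(-0.030907)(-0.160286)(-44.4) − (-0.030907)(-0.987071)(138.3) + (0.999522)(-231.8) = -235.69 m.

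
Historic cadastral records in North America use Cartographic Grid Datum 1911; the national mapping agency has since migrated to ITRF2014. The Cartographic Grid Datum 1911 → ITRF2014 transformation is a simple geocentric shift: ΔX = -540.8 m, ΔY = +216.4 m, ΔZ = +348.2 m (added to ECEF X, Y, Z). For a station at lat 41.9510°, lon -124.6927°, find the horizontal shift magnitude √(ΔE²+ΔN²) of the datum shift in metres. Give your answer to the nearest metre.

593 m

The local east axis at (φ, λ) is (−sin λ, cos λ, 0), so ΔE = −sin(-124.6927°)·(-540.8) + cos(-124.6927°)·216.4 = -567.82 m.
The local north axis is (−sin φ cos λ, −sin φ sin λ, cos φ), giving ΔN = -205.769 + 118.944 + 258.962 = 172.14 m.
Horizontal magnitude = √(ΔE² + ΔN²) = √((-567.82)² + 172.14²) = 593.34 m.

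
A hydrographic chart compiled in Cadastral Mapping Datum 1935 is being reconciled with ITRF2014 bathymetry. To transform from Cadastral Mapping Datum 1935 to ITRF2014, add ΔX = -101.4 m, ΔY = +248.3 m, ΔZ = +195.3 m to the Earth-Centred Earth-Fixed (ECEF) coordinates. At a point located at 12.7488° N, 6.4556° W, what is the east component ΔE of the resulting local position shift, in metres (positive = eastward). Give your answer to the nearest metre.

ΔE = 235 m

The local east axis at (φ, λ) is (−sin λ, cos λ, 0), so ΔE = −sin(-6.4556°)·(-101.4) + cos(-6.4556°)·248.3 = 235.32 m.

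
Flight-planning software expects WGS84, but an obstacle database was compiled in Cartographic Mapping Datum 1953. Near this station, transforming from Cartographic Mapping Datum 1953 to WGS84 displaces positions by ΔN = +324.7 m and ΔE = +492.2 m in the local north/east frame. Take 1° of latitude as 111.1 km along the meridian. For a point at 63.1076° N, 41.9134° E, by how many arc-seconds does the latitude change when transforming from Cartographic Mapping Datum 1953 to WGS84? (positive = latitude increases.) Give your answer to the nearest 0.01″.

1° of latitude = 111.1 km, so Δφ = 324.7 / 111100 = 0.0029226° = 10.521″.

Δφ = 10.52″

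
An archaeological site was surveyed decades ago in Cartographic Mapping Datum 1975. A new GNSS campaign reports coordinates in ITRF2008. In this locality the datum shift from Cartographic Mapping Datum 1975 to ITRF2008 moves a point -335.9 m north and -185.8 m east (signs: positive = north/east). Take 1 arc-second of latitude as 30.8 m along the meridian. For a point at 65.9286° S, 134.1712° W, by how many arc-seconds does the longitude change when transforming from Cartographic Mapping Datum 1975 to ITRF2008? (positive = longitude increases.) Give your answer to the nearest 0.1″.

Δλ = -14.8″

At latitude -65.9286°, cos φ = 0.407875.
1″ of longitude at this latitude = 30.80 × cos φ = 12.5625 m, so Δλ = -185.8 / 12.5625 = -14.790″.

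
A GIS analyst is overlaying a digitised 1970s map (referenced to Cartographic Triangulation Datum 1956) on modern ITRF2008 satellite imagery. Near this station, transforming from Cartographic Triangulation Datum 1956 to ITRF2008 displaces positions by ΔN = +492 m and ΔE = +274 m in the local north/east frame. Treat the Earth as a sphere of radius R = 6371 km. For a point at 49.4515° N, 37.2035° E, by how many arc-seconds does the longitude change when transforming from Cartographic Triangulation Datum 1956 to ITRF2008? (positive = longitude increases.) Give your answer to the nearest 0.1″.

At latitude 49.4515°, cos φ = 0.650091.
One radian of longitude at latitude φ spans R cos φ, so Δλ = ΔE / (R cos φ) = 274.0 / (6371000 × 0.650091) = 6.6156e-05 rad = 13.646″.

Δλ = 13.6″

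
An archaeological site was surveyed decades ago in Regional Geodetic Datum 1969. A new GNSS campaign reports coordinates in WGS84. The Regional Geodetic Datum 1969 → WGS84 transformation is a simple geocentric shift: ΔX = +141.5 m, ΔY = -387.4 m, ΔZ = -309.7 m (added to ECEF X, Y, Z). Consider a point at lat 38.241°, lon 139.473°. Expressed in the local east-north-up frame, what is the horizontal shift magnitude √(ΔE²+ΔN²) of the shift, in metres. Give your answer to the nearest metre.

204 m

The local east axis at (φ, λ) is (−sin λ, cos λ, 0), so ΔE = −sin(139.473°)·141.5 + cos(139.473°)·(-387.4) = 202.52 m.
The local north axis is (−sin φ cos λ, −sin φ sin λ, cos φ), giving ΔN = 66.573 + 155.817 − 243.243 = -20.85 m.
Horizontal magnitude = √(ΔE² + ΔN²) = √(202.52² + (-20.85)²) = 203.59 m.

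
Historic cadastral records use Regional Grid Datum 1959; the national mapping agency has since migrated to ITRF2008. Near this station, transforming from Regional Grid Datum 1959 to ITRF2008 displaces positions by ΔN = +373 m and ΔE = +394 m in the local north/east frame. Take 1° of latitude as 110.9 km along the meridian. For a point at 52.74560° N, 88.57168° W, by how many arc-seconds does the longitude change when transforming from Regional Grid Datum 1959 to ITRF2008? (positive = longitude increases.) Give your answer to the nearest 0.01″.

At latitude 52.74560°, cos φ = 0.605355.
1° of longitude at this latitude = 110.9 × cos φ = 67.13 km, so Δλ = 394.0 / 67133.9 = 0.0058689° = 21.128″.

Δλ = 21.13″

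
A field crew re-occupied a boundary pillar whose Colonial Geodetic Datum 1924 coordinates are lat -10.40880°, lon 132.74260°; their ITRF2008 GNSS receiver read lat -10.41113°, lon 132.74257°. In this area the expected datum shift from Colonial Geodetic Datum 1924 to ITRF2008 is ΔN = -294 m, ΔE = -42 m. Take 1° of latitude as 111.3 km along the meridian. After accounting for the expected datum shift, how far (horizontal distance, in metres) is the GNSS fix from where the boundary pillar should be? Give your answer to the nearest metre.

Observed coordinate differences: Δφ = -0.00233°, Δλ = -0.00003°.
Converting to metres (1° lat = 111300 m, cos φ = 0.983544): observed ΔN = -259.3 m, observed ΔE = -3.3 m.
Subtracting the expected shift leaves a residual of -259.3 − (-294) = 34.7 m north and -3.3 − (-42) = 38.7 m east.
Residual distance = √(34.7² + 38.7²) = 52.0 m.

52 m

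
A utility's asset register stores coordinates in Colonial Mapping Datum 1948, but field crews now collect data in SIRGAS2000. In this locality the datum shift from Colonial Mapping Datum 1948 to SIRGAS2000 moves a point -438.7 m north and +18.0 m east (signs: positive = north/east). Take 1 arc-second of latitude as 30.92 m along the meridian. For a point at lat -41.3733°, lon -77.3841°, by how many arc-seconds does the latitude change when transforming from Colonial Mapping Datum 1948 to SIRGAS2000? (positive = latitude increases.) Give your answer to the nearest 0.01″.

1″ of latitude = 30.92 m, so Δφ = -438.7 / 30.92 = -14.188″.

Δφ = -14.19″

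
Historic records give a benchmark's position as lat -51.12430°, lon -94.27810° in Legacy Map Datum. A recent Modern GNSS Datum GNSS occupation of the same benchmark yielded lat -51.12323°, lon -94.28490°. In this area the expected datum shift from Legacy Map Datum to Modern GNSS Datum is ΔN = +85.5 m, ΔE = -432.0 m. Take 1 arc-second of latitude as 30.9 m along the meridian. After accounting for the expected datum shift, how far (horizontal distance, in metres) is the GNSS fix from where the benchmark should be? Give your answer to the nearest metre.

54 m

Observed coordinate differences: Δφ = +0.00107°, Δλ = -0.00680°.
Converting to metres (1° lat = 111240 m, cos φ = 0.627633): observed ΔN = 119.0 m, observed ΔE = -474.8 m.
Subtracting the expected shift leaves a residual of 119.0 − (85.5) = 33.5 m north and -474.8 − (-432.0) = -42.8 m east.
Residual distance = √(33.5² + (-42.8)²) = 54.3 m.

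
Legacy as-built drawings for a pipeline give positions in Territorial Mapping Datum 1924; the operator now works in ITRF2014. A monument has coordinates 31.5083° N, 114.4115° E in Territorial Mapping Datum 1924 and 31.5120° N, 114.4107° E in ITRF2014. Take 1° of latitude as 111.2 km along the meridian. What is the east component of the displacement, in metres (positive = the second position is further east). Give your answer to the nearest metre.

Δφ = 31.5120° − 31.5083° = +0.0037°; Δλ = 114.4107° − 114.4115° = -0.0008°.
ΔN = Δφ × 111200 = 411.4 m; ΔE = Δλ × 111200 × cos(31.5083°) = -0.0008 × 111200 × 0.852564 = -75.8 m.

ΔE = -76 m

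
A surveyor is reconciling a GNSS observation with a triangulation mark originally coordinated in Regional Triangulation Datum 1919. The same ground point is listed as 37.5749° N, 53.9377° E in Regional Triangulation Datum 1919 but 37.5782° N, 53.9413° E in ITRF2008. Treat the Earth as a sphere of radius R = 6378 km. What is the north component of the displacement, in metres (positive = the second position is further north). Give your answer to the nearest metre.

ΔN = 367 m

Δφ = 37.5782° − 37.5749° = +0.0033°; Δλ = 53.9413° − 53.9377° = +0.0036°.
1° along a meridian = πR/180 = 111317 m.
ΔN = Δφ × 111317 = 367.3 m; ΔE = Δλ × 111317 × cos(37.5749°) = +0.0036 × 111317 × 0.792557 = 317.6 m.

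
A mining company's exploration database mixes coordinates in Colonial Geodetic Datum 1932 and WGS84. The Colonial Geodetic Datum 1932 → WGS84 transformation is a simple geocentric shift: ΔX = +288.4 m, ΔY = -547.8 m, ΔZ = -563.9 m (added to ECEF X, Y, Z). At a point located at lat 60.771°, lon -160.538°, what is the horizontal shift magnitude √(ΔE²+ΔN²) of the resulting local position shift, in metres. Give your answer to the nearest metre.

At φ = 60.771°, λ = -160.538°: sin φ = 0.872675, cos φ = 0.488301, sin λ = -0.333182, cos λ = -0.942863.
ΔE = −sin λ·ΔX + cos λ·ΔY = −(-0.333182)·(288.4) + (-0.942863)·(-547.8) = 612.59 m.
ΔN = −sin φ cos λ·ΔX − sin φ sin λ·ΔY + cos φ·ΔZ = −(0.872675)(-0.942863)(288.4) − (0.872675)(-0.333182)(-547.8) + (0.488301)(-563.9) = -197.33 m.
Horizontal magnitude = √(ΔE² + ΔN²) = √(612.59² + (-197.33)²) = 643.59 m.

644 m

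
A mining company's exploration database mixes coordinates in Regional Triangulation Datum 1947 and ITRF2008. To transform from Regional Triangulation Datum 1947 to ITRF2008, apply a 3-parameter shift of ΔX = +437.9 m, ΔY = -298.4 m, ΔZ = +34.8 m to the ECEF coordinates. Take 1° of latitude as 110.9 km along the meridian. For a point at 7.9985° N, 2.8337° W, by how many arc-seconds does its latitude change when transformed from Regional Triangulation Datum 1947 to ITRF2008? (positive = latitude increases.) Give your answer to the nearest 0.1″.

sin φ = 0.139147, cos φ = 0.990272, sin λ = -0.049437, cos λ = 0.998777.
North component: ΔN = −sin φ cos λ·ΔX − sin φ sin λ·ΔY + cos φ·ΔZ = −(0.139147)(0.998777)(437.9) − (0.139147)(-0.049437)(-298.4) + (0.990272)(34.8) = -28.45 m.
1° of latitude spans 110900 m, so Δφ = -28.45 / 110900 × 3600 = -0.924″.

Δφ = -0.9″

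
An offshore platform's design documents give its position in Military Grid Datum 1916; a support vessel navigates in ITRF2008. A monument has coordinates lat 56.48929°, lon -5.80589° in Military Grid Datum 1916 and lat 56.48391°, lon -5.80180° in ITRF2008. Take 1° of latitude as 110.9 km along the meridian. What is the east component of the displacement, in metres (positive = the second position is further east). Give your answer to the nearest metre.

Δφ = 56.48391° − 56.48929° = -0.00538°; Δλ = -5.80180° − -5.80589° = +0.00409°.
ΔN = Δφ × 110900 = -596.6 m; ΔE = Δλ × 110900 × cos(56.48929°) = +0.00409 × 110900 × 0.552093 = 250.4 m.

ΔE = 250 m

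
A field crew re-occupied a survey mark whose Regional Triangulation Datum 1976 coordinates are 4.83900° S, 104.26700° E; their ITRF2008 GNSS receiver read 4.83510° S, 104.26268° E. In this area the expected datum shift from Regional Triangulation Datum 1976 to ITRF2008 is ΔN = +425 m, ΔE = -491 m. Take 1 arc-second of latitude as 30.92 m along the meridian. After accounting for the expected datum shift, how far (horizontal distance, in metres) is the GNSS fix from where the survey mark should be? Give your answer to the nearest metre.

15 m

Observed coordinate differences: Δφ = +0.00390°, Δλ = -0.00432°.
Converting to metres (1° lat = 111312 m, cos φ = 0.996436): observed ΔN = 434.1 m, observed ΔE = -479.2 m.
Subtracting the expected shift leaves a residual of 434.1 − (425) = 9.1 m north and -479.2 − (-491) = 11.8 m east.
Residual distance = √(9.1² + 11.8²) = 14.9 m.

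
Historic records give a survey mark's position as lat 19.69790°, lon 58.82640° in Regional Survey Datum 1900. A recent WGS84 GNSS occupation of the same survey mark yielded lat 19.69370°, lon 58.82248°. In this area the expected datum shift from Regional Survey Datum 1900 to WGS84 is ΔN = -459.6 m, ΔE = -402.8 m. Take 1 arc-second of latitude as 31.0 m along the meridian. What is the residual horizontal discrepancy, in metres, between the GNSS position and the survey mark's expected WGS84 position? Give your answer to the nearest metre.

13 m

Observed coordinate differences: Δφ = -0.00420°, Δλ = -0.00392°.
Converting to metres (1° lat = 111600 m, cos φ = 0.941483): observed ΔN = -468.7 m, observed ΔE = -411.9 m.
Subtracting the expected shift leaves a residual of -468.7 − (-459.6) = -9.1 m north and -411.9 − (-402.8) = -9.1 m east.
Residual distance = √((-9.1)² + (-9.1)²) = 12.9 m.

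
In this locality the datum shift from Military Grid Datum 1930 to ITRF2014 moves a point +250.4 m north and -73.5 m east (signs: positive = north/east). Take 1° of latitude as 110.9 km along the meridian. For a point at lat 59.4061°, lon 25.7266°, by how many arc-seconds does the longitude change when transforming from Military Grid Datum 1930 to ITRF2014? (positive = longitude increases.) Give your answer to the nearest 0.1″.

Δλ = -4.7″

At latitude 59.4061°, cos φ = 0.508950.
1° of longitude at this latitude = 110.9 × cos φ = 56.44 km, so Δλ = -73.5 / 56442.5 = -0.0013022° = -4.688″.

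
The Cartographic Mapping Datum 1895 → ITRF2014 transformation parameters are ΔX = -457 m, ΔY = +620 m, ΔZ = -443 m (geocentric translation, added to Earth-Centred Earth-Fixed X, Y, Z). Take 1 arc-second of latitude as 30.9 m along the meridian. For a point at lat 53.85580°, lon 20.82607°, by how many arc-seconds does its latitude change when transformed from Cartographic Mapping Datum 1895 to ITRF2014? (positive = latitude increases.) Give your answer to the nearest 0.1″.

Δφ = -3.1″

sin φ = 0.807535, cos φ = 0.589819, sin λ = 0.355532, cos λ = 0.934664.
North component: ΔN = −sin φ cos λ·ΔX − sin φ sin λ·ΔY + cos φ·ΔZ = −(0.807535)(0.934664)(-457) − (0.807535)(0.355532)(620) + (0.589819)(-443) = -94.36 m.
1° of latitude spans 3600 × 30.90 = 111240 m, so Δφ = -94.36 / 111240 × 3600 = -3.054″.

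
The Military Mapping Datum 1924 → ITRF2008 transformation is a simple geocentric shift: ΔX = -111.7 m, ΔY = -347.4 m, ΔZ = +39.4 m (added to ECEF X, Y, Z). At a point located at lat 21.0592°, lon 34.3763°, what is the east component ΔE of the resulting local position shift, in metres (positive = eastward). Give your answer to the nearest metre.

ΔE = -224 m

The local east axis at (φ, λ) is (−sin λ, cos λ, 0), so ΔE = −sin(34.3763°)·(-111.7) + cos(34.3763°)·(-347.4) = -223.66 m.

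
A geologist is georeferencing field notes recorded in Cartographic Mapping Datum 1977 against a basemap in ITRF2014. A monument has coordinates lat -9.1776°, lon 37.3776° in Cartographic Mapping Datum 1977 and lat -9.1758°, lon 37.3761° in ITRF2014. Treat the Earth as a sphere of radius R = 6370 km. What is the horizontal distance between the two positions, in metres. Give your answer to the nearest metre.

259 m

Δφ = -9.1758° − -9.1776° = +0.0018°; Δλ = 37.3761° − 37.3776° = -0.0015°.
1° along a meridian = πR/180 = 111177 m.
ΔN = Δφ × 111177 = 200.1 m; ΔE = Δλ × 111177 × cos(-9.1776°) = -0.0015 × 111177 × 0.987199 = -164.6 m.
Distance = √(ΔE² + ΔN²) = √((-164.6)² + 200.1²) = 259.1 m.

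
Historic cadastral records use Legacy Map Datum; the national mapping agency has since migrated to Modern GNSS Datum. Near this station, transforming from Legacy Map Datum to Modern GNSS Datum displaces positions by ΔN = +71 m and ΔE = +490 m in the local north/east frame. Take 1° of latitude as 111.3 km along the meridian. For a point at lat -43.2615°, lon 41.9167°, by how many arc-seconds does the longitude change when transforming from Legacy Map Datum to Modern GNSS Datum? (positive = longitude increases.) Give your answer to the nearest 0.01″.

At latitude -43.2615°, cos φ = 0.728233.
1° of longitude at this latitude = 111.3 × cos φ = 81.05 km, so Δλ = 490.0 / 81052.4 = 0.0060455° = 21.764″.

Δλ = 21.76″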